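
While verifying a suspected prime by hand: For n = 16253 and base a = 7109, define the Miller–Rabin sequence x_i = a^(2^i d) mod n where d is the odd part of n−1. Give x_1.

16252

n − 1 = 16252 = 2^2 · 4063, so s = 2 and d = 4063.
By repeated squaring, 7109^4063 ≡ 11857 (mod 16253).
x_0 = 11857.
x_1 = 11857^2 mod 16253 = 16252.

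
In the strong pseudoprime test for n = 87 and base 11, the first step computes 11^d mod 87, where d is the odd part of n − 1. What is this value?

n − 1 = 86 = 2^1 · 43, so s = 1 and d = 43.
11^43 mod 87 = 47.

47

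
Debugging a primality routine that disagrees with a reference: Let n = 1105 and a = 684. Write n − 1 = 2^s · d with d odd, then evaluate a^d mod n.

n − 1 = 1104 = 2^4 · 69, so s = 4 and d = 69.
Repeated squaring mod 1105: 684^1 ≡ 684, 684^2 ≡ 441, 684^4 ≡ 1, 684^8 ≡ 1, 684^16 ≡ 1, 684^32 ≡ 1, 684^64 ≡ 1.
69 = 64 + 4 + 1, so 684^69 ≡ 1·1·684 ≡ 684 (mod 1105).

684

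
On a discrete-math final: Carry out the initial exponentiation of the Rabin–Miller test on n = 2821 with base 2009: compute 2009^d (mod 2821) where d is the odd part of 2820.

n − 1 = 2820 = 2^2 · 705, so s = 2 and d = 705.
Repeated squaring mod 2821: 2009^1 ≡ 2009, 2009^2 ≡ 2051, 2009^4 ≡ 490, 2009^8 ≡ 315, 2009^16 ≡ 490, 2009^32 ≡ 315, 2009^64 ≡ 490, 2009^128 ≡ 315, 2009^256 ≡ 490, 2009^512 ≡ 315.
705 = 512 + 128 + 64 + 1, so 2009^705 ≡ 315·315·490·2009 ≡ 931 (mod 2821).

931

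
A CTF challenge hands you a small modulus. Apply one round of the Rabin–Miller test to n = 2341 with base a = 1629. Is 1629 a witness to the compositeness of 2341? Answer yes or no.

no

n − 1 = 2340 = 2^2 · 585, so s = 2 and d = 585.
x_0 = 1629^585 mod 2341 = 1.
x_0 = 1, so 1629 is not a witness.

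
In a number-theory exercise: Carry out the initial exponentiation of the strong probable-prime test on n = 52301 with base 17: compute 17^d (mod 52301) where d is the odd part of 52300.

52300

n − 1 = 52300 = 2^2 · 13075, so s = 2 and d = 13075.
17^13075 mod 52301 = 52300.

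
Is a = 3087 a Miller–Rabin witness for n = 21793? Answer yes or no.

yes

n − 1 = 21792 = 2^5 · 681, so s = 5 and d = 681.
x_0 = 3087^681 mod 21793 = 3488.
x_0 is neither 1 nor 21792, so continue squaring.
x_1 = 3488^2 mod 21793 = 5650.
x_2 = 5650^2 mod 21793 = 17548.
x_3 = 17548^2 mod 21793 = 19007.
x_4 = 19007^2 mod 21793 = 3488.
Reached i = s−1 = 4 without hitting −1: 3087 is a Miller–Rabin witness and 21793 is composite.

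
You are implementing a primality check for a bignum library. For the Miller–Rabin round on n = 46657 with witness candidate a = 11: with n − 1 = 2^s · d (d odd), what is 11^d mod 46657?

n − 1 = 46656 = 2^6 · 729, so s = 6 and d = 729.
11^729 mod 46657 = 42882.

42882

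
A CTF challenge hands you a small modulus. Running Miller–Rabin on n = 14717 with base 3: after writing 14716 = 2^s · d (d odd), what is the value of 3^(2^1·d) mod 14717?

n − 1 = 14716 = 2^2 · 3679, so s = 2 and d = 3679.
Repeated squaring mod 14717: 3^1 ≡ 3, 3^2 ≡ 9, 3^4 ≡ 81, 3^8 ≡ 6561, 3^16 ≡ 14213, 3^32 ≡ 3827, 3^64 ≡ 2514, 3^128 ≡ 6603, 3^256 ≡ 7855, 3^512 ≡ 7361, 3^1024 ≡ 11044, 3^2048 ≡ 10157.
3679 = 2048 + 1024 + 512 + 64 + 16 + 8 + 4 + 2 + 1, so 3^3679 ≡ 10157·11044·7361·2514·14213·6561·81·9·3 ≡ 13468 (mod 14717).
x_0 = 13468.
x_1 = 13468^2 mod 14717 = 14716.

14716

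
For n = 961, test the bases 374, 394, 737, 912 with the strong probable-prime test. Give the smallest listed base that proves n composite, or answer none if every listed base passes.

n − 1 = 960 = 2^6 · 15, so s = 6 and d = 15.
Base 374: x_0 = 374^15 mod 961 = 1. x_0 = 1, so 374 is not a witness.
Base 394: x_0 = 394^15 mod 961 = 464. x_0 is neither 1 nor 960, so continue squaring. x_1 = 464^2 mod 961 = 32. x_2 = 32^2 mod 961 = 63. x_3 = 63^2 mod 961 = 125. x_4 = 125^2 mod 961 = 249. x_5 = 249^2 mod 961 = 497. Reached i = s−1 = 5 without hitting −1: 394 is a Miller–Rabin witness and 961 is composite.
Base 737: x_0 = 737^15 mod 961 = 92. x_0 is neither 1 nor 960, so continue squaring. x_1 = 92^2 mod 961 = 776. x_2 = 776^2 mod 961 = 590. x_3 = 590^2 mod 961 = 218. x_4 = 218^2 mod 961 = 435. x_5 = 435^2 mod 961 = 869. Reached i = s−1 = 5 without hitting −1: 737 is a Miller–Rabin witness and 961 is composite.
Base 912: x_0 = 912^15 mod 961 = 154. x_0 is neither 1 nor 960, so continue squaring. x_1 = 154^2 mod 961 = 652. x_2 = 652^2 mod 961 = 342. x_3 = 342^2 mod 961 = 683. x_4 = 683^2 mod 961 = 404. x_5 = 404^2 mod 961 = 807. Reached i = s−1 = 5 without hitting −1: 912 is a Miller–Rabin witness and 961 is composite.
The smallest witness among the given bases is 394.

394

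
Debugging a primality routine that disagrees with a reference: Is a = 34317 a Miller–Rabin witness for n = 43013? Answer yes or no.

no

n − 1 = 43012 = 2^2 · 10753, so s = 2 and d = 10753.
x_0 = 34317^10753 mod 43013 = 33857.
x_0 is neither 1 nor 43012, so continue squaring.
x_1 = 33857^2 mod 43013 = 43012.
x_1 ≡ −1, so 34317 is not a witness.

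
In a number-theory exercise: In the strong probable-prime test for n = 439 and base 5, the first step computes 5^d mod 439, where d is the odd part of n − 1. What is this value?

n − 1 = 438 = 2^1 · 219, so s = 1 and d = 219.
5^219 mod 439 = 1.

1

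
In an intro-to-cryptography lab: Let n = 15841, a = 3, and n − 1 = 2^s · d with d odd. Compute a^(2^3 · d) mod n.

1

n − 1 = 15840 = 2^5 · 495, so s = 5 and d = 495.
x_0 = 3^495 mod 15841 = 12802.
x_1 = 12802^2 mod 15841 = 218.
x_2 = 218^2 mod 15841 = 1.
x_3 = 1^2 mod 15841 = 1.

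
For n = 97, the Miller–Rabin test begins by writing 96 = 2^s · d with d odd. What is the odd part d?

Halving: 96 → 48 → 24 → 12 → 6 → 3; 3 is odd.
So 96 = 2^5 · 3.

3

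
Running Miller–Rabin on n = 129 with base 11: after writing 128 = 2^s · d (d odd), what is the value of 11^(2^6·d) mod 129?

n − 1 = 128 = 2^7 · 1, so s = 7 and d = 1.
x_0 = 11^1 mod 129 = 11.
x_1 = 11^2 mod 129 = 121.
x_2 = 121^2 mod 129 = 64.
x_3 = 64^2 mod 129 = 97.
x_4 = 97^2 mod 129 = 121.
x_5 = 121^2 mod 129 = 64.
x_6 = 64^2 mod 129 = 97.

97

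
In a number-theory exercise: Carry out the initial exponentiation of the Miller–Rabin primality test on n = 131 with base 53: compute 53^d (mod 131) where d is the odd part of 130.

n − 1 = 130 = 2^1 · 65, so s = 1 and d = 65.
Repeated squaring mod 131: 53^1 ≡ 53, 53^2 ≡ 58, 53^4 ≡ 89, 53^8 ≡ 61, 53^16 ≡ 53, 53^32 ≡ 58, 53^64 ≡ 89.
65 = 64 + 1, so 53^65 ≡ 89·53 ≡ 1 (mod 131).

1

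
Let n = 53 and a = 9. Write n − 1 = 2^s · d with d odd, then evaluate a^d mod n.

52

n − 1 = 52 = 2^2 · 13, so s = 2 and d = 13.
9^13 mod 53 = 52.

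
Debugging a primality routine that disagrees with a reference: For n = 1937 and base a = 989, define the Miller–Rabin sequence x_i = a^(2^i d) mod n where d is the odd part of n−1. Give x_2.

n − 1 = 1936 = 2^4 · 121, so s = 4 and d = 121.
Repeated squaring mod 1937: 989^1 ≡ 989, 989^2 ≡ 1873, 989^4 ≡ 222, 989^8 ≡ 859, 989^16 ≡ 1821, 989^32 ≡ 1834, 989^64 ≡ 924.
121 = 64 + 32 + 16 + 8 + 1, so 989^121 ≡ 924·1834·1821·859·989 ≡ 1197 (mod 1937).
x_0 = 1197.
x_1 = 1197^2 mod 1937 = 1366.
x_2 = 1366^2 mod 1937 = 625.

625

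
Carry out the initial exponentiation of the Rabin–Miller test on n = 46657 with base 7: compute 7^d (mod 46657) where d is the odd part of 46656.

31858

n − 1 = 46656 = 2^6 · 729, so s = 6 and d = 729.
Repeated squaring mod 46657: 7^1 ≡ 7, 7^2 ≡ 49, 7^4 ≡ 2401, 7^8 ≡ 25990, 7^16 ≡ 26711, 7^32 ≡ 45334, 7^64 ≡ 24020, 7^128 ≡ 46595, 7^256 ≡ 3844, 7^512 ≡ 32724.
729 = 512 + 128 + 64 + 16 + 8 + 1, so 7^729 ≡ 32724·46595·24020·26711·25990·7 ≡ 31858 (mod 46657).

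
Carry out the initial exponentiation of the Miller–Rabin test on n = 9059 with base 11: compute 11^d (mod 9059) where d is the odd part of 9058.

n − 1 = 9058 = 2^1 · 4529, so s = 1 and d = 4529.
By repeated squaring, 11^4529 ≡ 1 (mod 9059).

1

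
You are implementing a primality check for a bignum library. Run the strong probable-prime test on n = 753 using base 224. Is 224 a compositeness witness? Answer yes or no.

n − 1 = 752 = 2^4 · 47, so s = 4 and d = 47.
By repeated squaring, 224^47 ≡ 281 (mod 753).
x_0 = 224^47 mod 753 = 281.
x_0 is neither 1 nor 752, so continue squaring.
x_1 = 281^2 mod 753 = 649.
x_2 = 649^2 mod 753 = 274.
x_3 = 274^2 mod 753 = 529.
Reached i = s−1 = 3 without hitting −1: 224 is a Miller–Rabin witness and 753 is composite.

yes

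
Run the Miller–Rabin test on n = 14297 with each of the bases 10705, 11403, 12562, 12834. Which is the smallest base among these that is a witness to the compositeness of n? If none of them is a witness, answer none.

10705

n − 1 = 14296 = 2^3 · 1787, so s = 3 and d = 1787.
Base 10705: x_0 = 10705^1787 mod 14297 = 8829. x_0 is neither 1 nor 14296, so continue squaring. x_1 = 8829^2 mod 14297 = 3997. x_2 = 3997^2 mod 14297 = 6260. Reached i = s−1 = 2 without hitting −1: 10705 is a Miller–Rabin witness and 14297 is composite.
Base 11403: x_0 = 11403^1787 mod 14297 = 11071. x_0 is neither 1 nor 14296, so continue squaring. x_1 = 11071^2 mod 14297 = 13157. x_2 = 13157^2 mod 14297 = 12870. Reached i = s−1 = 2 without hitting −1: 11403 is a Miller–Rabin witness and 14297 is composite.
Base 12562: x_0 = 12562^1787 mod 14297 = 12358. x_0 is neither 1 nor 14296, so continue squaring. x_1 = 12358^2 mod 14297 = 13907. x_2 = 13907^2 mod 14297 = 9130. Reached i = s−1 = 2 without hitting −1: 12562 is a Miller–Rabin witness and 14297 is composite.
Base 12834: x_0 = 12834^1787 mod 14297 = 12494. x_0 is neither 1 nor 14296, so continue squaring. x_1 = 12494^2 mod 14297 = 5390. x_2 = 5390^2 mod 14297 = 596. Reached i = s−1 = 2 without hitting −1: 12834 is a Miller–Rabin witness and 14297 is composite.
The smallest witness among the given bases is 10705.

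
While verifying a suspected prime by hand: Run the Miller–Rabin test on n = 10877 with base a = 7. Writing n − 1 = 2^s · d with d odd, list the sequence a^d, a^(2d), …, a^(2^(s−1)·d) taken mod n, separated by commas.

9739, 681

n − 1 = 10876 = 2^2 · 2719, so s = 2 and d = 2719.
x_0 = 7^2719 mod 10877 = 9739.
x_1 = 9739^2 mod 10877 = 681.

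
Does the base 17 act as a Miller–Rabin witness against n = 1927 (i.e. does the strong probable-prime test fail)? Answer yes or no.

yes

n − 1 = 1926 = 2^1 · 963, so s = 1 and d = 963.
x_0 = 17^963 mod 1927 = 690.
x_0 ∉ {1, 1926} and s = 1, so 17 is a Miller–Rabin witness and 1927 is composite.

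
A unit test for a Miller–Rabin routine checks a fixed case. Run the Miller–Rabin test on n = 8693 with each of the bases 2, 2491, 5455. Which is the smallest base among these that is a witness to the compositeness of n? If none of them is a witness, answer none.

none

n − 1 = 8692 = 2^2 · 2173, so s = 2 and d = 2173.
Base 2: x_0 = 2^2173 mod 8693 = 4645. x_0 is neither 1 nor 8692, so continue squaring. x_1 = 4645^2 mod 8693 = 8692. x_1 ≡ −1, so 2 is not a witness.
Base 2491: x_0 = 2491^2173 mod 8693 = 4048. x_0 is neither 1 nor 8692, so continue squaring. x_1 = 4048^2 mod 8693 = 8692. x_1 ≡ −1, so 2491 is not a witness.
Base 5455: x_0 = 5455^2173 mod 8693 = 1. x_0 = 1, so 5455 is not a witness.
No listed base is a witness for 8693.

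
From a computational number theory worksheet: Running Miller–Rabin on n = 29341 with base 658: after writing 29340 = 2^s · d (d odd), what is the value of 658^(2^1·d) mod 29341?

25011

n − 1 = 29340 = 2^2 · 7335, so s = 2 and d = 7335.
x_0 = 658^7335 mod 29341 = 18543.
x_1 = 18543^2 mod 29341 = 25011.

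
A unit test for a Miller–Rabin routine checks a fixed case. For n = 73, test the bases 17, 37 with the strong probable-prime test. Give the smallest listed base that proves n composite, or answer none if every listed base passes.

n − 1 = 72 = 2^3 · 9, so s = 3 and d = 9.
Base 17: x_0 = 17^9 mod 73 = 63. x_0 is neither 1 nor 72, so continue squaring. x_1 = 63^2 mod 73 = 27. x_2 = 27^2 mod 73 = 72. x_2 ≡ −1, so 17 is not a witness.
Base 37: x_0 = 37^9 mod 73 = 1. x_0 = 1, so 37 is not a witness.
No listed base is a witness for 73.

none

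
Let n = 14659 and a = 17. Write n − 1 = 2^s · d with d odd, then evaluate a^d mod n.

2048

n − 1 = 14658 = 2^1 · 7329, so s = 1 and d = 7329.
17^7329 mod 14659 = 2048.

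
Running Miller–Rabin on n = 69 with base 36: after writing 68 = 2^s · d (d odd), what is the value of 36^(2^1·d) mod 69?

36

n − 1 = 68 = 2^2 · 17, so s = 2 and d = 17.
x_0 = 36^17 mod 69 = 6.
x_1 = 6^2 mod 69 = 36.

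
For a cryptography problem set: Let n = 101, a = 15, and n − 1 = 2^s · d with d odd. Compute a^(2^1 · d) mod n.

100

n − 1 = 100 = 2^2 · 25, so s = 2 and d = 25.
x_0 = 15^25 mod 101 = 10.
x_1 = 10^2 mod 101 = 100.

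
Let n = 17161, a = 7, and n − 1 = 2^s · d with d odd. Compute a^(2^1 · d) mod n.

n − 1 = 17160 = 2^3 · 2145, so s = 3 and d = 2145.
x_0 = 7^2145 mod 17161 = 16769.
x_1 = 16769^2 mod 17161 = 16376.

16376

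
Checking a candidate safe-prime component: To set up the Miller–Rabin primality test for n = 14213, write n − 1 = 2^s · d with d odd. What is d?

Halving: 14212 → 7106 → 3553; 3553 is odd.
So 14212 = 2^2 · 3553.

3553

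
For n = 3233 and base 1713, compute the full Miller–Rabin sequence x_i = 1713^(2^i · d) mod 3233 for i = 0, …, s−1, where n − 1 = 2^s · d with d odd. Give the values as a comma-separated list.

n − 1 = 3232 = 2^5 · 101, so s = 5 and d = 101.
x_0 = 1713^101 mod 3233 = 2322.
x_1 = 2322^2 mod 3233 = 2273.
x_2 = 2273^2 mod 3233 = 195.
x_3 = 195^2 mod 3233 = 2462.
x_4 = 2462^2 mod 3233 = 2802.

2322, 2273, 195, 2462, 2802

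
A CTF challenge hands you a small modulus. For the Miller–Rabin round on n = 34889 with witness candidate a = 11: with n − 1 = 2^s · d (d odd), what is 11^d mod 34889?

4078

n − 1 = 34888 = 2^3 · 4361, so s = 3 and d = 4361.
By repeated squaring, 11^4361 ≡ 4078 (mod 34889).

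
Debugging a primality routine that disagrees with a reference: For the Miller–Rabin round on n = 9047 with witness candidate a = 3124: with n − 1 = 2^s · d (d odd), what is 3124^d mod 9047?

n − 1 = 9046 = 2^1 · 4523, so s = 1 and d = 4523.
Repeated squaring mod 9047: 3124^1 ≡ 3124, 3124^2 ≡ 6710, 3124^4 ≡ 6228, 3124^8 ≡ 3495, 3124^16 ≡ 1575, 3124^32 ≡ 1747, 3124^64 ≡ 3170, 3124^128 ≡ 6730, 3124^256 ≡ 3618, 3124^512 ≡ 7962, 3124^1024 ≡ 1115, 3124^2048 ≡ 3786, 3124^4096 ≡ 3348.
4523 = 4096 + 256 + 128 + 32 + 8 + 2 + 1, so 3124^4523 ≡ 3348·3618·6730·1747·3495·6710·3124 ≡ 1431 (mod 9047).

1431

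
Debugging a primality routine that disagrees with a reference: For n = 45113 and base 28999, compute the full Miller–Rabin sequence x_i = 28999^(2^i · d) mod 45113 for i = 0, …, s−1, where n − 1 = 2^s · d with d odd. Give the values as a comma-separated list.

37415, 25835, 390

n − 1 = 45112 = 2^3 · 5639, so s = 3 and d = 5639.
x_0 = 28999^5639 mod 45113 = 37415.
x_1 = 37415^2 mod 45113 = 25835.
x_2 = 25835^2 mod 45113 = 390.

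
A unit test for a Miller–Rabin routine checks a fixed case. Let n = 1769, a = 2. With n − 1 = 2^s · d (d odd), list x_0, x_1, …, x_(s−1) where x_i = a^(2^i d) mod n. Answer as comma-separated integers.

1490, 5, 25

n − 1 = 1768 = 2^3 · 221, so s = 3 and d = 221.
x_0 = 2^221 mod 1769 = 1490.
x_1 = 1490^2 mod 1769 = 5.
x_2 = 5^2 mod 1769 = 25.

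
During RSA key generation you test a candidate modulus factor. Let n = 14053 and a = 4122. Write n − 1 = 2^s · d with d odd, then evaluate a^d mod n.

n − 1 = 14052 = 2^2 · 3513, so s = 2 and d = 3513.
By repeated squaring, 4122^3513 ≡ 4343 (mod 14053).

4343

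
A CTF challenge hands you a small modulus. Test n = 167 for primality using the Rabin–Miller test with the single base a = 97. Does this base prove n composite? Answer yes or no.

n − 1 = 166 = 2^1 · 83, so s = 1 and d = 83.
Repeated squaring mod 167: 97^1 ≡ 97, 97^2 ≡ 57, 97^4 ≡ 76, 97^8 ≡ 98, 97^16 ≡ 85, 97^32 ≡ 44, 97^64 ≡ 99.
83 = 64 + 16 + 2 + 1, so 97^83 ≡ 99·85·57·97 ≡ 1 (mod 167).
x_0 = 97^83 mod 167 = 1.
x_0 = 1, so 97 is not a witness.

no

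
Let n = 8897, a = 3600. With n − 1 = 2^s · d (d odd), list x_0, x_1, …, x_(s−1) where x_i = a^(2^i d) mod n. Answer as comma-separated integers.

n − 1 = 8896 = 2^6 · 139, so s = 6 and d = 139.
x_0 = 3600^139 mod 8897 = 4720.
x_1 = 4720^2 mod 8897 = 312.
x_2 = 312^2 mod 8897 = 8374.
x_3 = 8374^2 mod 8897 = 6619.
x_4 = 6619^2 mod 8897 = 2333.
x_5 = 2333^2 mod 8897 = 6822.

4720, 312, 8374, 6619, 2333, 6822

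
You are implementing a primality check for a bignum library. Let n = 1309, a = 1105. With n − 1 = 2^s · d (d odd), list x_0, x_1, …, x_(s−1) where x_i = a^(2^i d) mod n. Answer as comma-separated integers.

1224, 680

n − 1 = 1308 = 2^2 · 327, so s = 2 and d = 327.
x_0 = 1105^327 mod 1309 = 1224.
x_1 = 1224^2 mod 1309 = 680.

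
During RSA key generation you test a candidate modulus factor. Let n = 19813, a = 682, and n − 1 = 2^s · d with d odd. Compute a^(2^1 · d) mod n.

1

n − 1 = 19812 = 2^2 · 4953, so s = 2 and d = 4953.
x_0 = 682^4953 mod 19813 = 19812.
x_1 = 19812^2 mod 19813 = 1.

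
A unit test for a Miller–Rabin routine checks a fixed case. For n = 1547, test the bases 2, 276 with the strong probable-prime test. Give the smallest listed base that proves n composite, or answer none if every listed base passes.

n − 1 = 1546 = 2^1 · 773, so s = 1 and d = 773.
Base 2: x_0 = 2^773 mod 1547 = 32. x_0 ∉ {1, 1546} and s = 1, so 2 is a Miller–Rabin witness and 1547 is composite.
Base 276: x_0 = 276^773 mod 1547 = 1517. x_0 ∉ {1, 1546} and s = 1, so 276 is a Miller–Rabin witness and 1547 is composite.
The smallest witness among the given bases is 2.

2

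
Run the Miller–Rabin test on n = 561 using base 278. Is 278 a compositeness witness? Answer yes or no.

n − 1 = 560 = 2^4 · 35, so s = 4 and d = 35.
x_0 = 278^35 mod 561 = 386.
x_0 is neither 1 nor 560, so continue squaring.
x_1 = 386^2 mod 561 = 331.
x_2 = 331^2 mod 561 = 166.
x_3 = 166^2 mod 561 = 67.
Reached i = s−1 = 3 without hitting −1: 278 is a Miller–Rabin witness and 561 is composite.

yes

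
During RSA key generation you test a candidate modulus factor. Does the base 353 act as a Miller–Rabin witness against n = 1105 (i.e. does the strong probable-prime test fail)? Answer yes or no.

no

n − 1 = 1104 = 2^4 · 69, so s = 4 and d = 69.
x_0 = 353^69 mod 1105 = 863.
x_0 is neither 1 nor 1104, so continue squaring.
x_1 = 863^2 mod 1105 = 1104.
x_1 ≡ −1, so 353 is not a witness.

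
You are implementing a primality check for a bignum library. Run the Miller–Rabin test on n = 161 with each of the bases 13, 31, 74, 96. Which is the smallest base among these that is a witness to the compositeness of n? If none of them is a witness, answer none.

n − 1 = 160 = 2^5 · 5, so s = 5 and d = 5.
Base 13: x_0 = 13^5 mod 161 = 27. x_0 is neither 1 nor 160, so continue squaring. x_1 = 27^2 mod 161 = 85. x_2 = 85^2 mod 161 = 141. x_3 = 141^2 mod 161 = 78. x_4 = 78^2 mod 161 = 127. Reached i = s−1 = 4 without hitting −1: 13 is a Miller–Rabin witness and 161 is composite.
Base 31: x_0 = 31^5 mod 161 = 131. x_0 is neither 1 nor 160, so continue squaring. x_1 = 131^2 mod 161 = 95. x_2 = 95^2 mod 161 = 9. x_3 = 9^2 mod 161 = 81. x_4 = 81^2 mod 161 = 121. Reached i = s−1 = 4 without hitting −1: 31 is a Miller–Rabin witness and 161 is composite.
Base 74: x_0 = 74^5 mod 161 = 135. x_0 is neither 1 nor 160, so continue squaring. x_1 = 135^2 mod 161 = 32. x_2 = 32^2 mod 161 = 58. x_3 = 58^2 mod 161 = 144. x_4 = 144^2 mod 161 = 128. Reached i = s−1 = 4 without hitting −1: 74 is a Miller–Rabin witness and 161 is composite.
Base 96: x_0 = 96^5 mod 161 = 150. x_0 is neither 1 nor 160, so continue squaring. x_1 = 150^2 mod 161 = 121. x_2 = 121^2 mod 161 = 151. x_3 = 151^2 mod 161 = 100. x_4 = 100^2 mod 161 = 18. Reached i = s−1 = 4 without hitting −1: 96 is a Miller–Rabin witness and 161 is composite.
The smallest witness among the given bases is 13.

13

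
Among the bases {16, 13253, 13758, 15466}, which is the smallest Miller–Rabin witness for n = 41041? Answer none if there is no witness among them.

n − 1 = 41040 = 2^4 · 2565, so s = 4 and d = 2565.
Base 16: x_0 = 16^2565 mod 41041 = 1. x_0 = 1, so 16 is not a witness.
Base 13253: x_0 = 13253^2565 mod 41041 = 34728. x_0 is neither 1 nor 41040, so continue squaring. x_1 = 34728^2 mod 41041 = 3158. x_2 = 3158^2 mod 41041 = 1. x_2 = 1 but x_1 ≠ ±1, a nontrivial square root of 1 — 13253 is a witness and 41041 is composite.
Base 13758: x_0 = 13758^2565 mod 41041 = 41040. x_0 = 41040 ≡ −1, so 13758 is not a witness.
Base 15466: x_0 = 15466^2565 mod 41041 = 22231. x_0 is neither 1 nor 41040, so continue squaring. x_1 = 22231^2 mod 41041 = 1639. x_2 = 1639^2 mod 41041 = 18656. x_3 = 18656^2 mod 41041 = 18656. Reached i = s−1 = 3 without hitting −1: 15466 is a Miller–Rabin witness and 41041 is composite.
The smallest witness among the given bases is 13253.

13253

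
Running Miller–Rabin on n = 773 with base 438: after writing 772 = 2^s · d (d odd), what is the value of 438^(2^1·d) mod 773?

772

n − 1 = 772 = 2^2 · 193, so s = 2 and d = 193.
x_0 = 438^193 mod 773 = 317.
x_1 = 317^2 mod 773 = 772.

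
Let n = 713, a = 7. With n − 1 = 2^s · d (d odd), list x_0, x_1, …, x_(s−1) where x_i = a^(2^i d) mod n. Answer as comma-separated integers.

536, 670, 423

n − 1 = 712 = 2^3 · 89, so s = 3 and d = 89.
x_0 = 7^89 mod 713 = 536.
x_1 = 536^2 mod 713 = 670.
x_2 = 670^2 mod 713 = 423.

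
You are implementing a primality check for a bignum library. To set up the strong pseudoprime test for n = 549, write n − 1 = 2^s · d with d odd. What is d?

137

Halving: 548 → 274 → 137; 137 is odd.
So 548 = 2^2 · 137.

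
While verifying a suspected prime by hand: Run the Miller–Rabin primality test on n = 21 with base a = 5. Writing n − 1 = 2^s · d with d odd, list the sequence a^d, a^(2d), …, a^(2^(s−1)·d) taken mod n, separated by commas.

n − 1 = 20 = 2^2 · 5, so s = 2 and d = 5.
x_0 = 5^5 mod 21 = 17.
x_1 = 17^2 mod 21 = 16.

17, 16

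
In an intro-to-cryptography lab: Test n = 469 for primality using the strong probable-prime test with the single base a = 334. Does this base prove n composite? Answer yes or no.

n − 1 = 468 = 2^2 · 117, so s = 2 and d = 117.
x_0 = 334^117 mod 469 = 468.
x_0 = 468 ≡ −1, so 334 is not a witness.

no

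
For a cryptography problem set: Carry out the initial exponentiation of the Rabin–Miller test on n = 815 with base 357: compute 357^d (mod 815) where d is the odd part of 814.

343

n − 1 = 814 = 2^1 · 407, so s = 1 and d = 407.
357^407 mod 815 = 343.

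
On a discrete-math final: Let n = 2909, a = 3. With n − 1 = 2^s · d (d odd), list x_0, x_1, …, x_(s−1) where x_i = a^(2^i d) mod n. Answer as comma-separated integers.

n − 1 = 2908 = 2^2 · 727, so s = 2 and d = 727.
x_0 = 3^727 mod 2909 = 878.
x_1 = 878^2 mod 2909 = 2908.

878, 2908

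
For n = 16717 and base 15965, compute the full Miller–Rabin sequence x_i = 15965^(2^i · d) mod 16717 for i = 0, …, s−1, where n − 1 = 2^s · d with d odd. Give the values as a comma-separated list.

15486, 10831

n − 1 = 16716 = 2^2 · 4179, so s = 2 and d = 4179.
x_0 = 15965^4179 mod 16717 = 15486.
x_1 = 15486^2 mod 16717 = 10831.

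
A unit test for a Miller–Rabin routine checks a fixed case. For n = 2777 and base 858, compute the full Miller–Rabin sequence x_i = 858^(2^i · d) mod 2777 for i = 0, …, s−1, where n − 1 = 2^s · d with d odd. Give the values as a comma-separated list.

2587, 2776, 1

n − 1 = 2776 = 2^3 · 347, so s = 3 and d = 347.
x_0 = 858^347 mod 2777 = 2587.
x_1 = 2587^2 mod 2777 = 2776.
x_2 = 2776^2 mod 2777 = 1.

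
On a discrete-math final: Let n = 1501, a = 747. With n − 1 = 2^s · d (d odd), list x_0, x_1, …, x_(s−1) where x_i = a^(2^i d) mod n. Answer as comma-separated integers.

334, 482

n − 1 = 1500 = 2^2 · 375, so s = 2 and d = 375.
x_0 = 747^375 mod 1501 = 334.
x_1 = 334^2 mod 1501 = 482.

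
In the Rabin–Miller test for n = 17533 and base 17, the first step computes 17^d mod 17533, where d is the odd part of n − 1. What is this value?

2096

n − 1 = 17532 = 2^2 · 4383, so s = 2 and d = 4383.
By repeated squaring, 17^4383 ≡ 2096 (mod 17533).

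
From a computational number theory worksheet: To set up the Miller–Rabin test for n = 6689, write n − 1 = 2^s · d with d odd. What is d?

Halving: 6688 → 3344 → 1672 → 836 → 418 → 209; 209 is odd.
So 6688 = 2^5 · 209.

209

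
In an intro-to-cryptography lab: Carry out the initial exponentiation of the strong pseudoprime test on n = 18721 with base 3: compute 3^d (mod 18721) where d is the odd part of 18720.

962

n − 1 = 18720 = 2^5 · 585, so s = 5 and d = 585.
3^585 mod 18721 = 962.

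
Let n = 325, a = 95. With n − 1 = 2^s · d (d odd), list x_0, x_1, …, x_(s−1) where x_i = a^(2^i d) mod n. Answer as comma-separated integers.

n − 1 = 324 = 2^2 · 81, so s = 2 and d = 81.
x_0 = 95^81 mod 325 = 25.
x_1 = 25^2 mod 325 = 300.

25, 300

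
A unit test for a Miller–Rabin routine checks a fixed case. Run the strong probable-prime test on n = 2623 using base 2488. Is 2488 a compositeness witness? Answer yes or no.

no

n − 1 = 2622 = 2^1 · 1311, so s = 1 and d = 1311.
Repeated squaring mod 2623: 2488^1 ≡ 2488, 2488^2 ≡ 2487, 2488^4 ≡ 135, 2488^8 ≡ 2487, 2488^16 ≡ 135, 2488^32 ≡ 2487, 2488^64 ≡ 135, 2488^128 ≡ 2487, 2488^256 ≡ 135, 2488^512 ≡ 2487, 2488^1024 ≡ 135.
1311 = 1024 + 256 + 16 + 8 + 4 + 2 + 1, so 2488^1311 ≡ 135·135·135·2487·135·2487·2488 ≡ 2622 (mod 2623).
x_0 = 2488^1311 mod 2623 = 2622.
x_0 = 2622 ≡ −1, so 2488 is not a witness.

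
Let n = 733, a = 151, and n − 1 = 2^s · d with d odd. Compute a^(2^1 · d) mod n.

732

n − 1 = 732 = 2^2 · 183, so s = 2 and d = 183.
x_0 = 151^183 mod 733 = 380.
x_1 = 380^2 mod 733 = 732.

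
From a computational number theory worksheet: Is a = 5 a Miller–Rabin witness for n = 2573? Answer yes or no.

n − 1 = 2572 = 2^2 · 643, so s = 2 and d = 643.
By repeated squaring, 5^643 ≡ 966 (mod 2573).
x_0 = 5^643 mod 2573 = 966.
x_0 is neither 1 nor 2572, so continue squaring.
x_1 = 966^2 mod 2573 = 1730.
Reached i = s−1 = 1 without hitting −1: 5 is a Miller–Rabin witness and 2573 is composite.

yes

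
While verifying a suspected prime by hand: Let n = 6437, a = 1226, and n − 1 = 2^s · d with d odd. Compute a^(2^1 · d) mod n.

1453

n − 1 = 6436 = 2^2 · 1609, so s = 2 and d = 1609.
x_0 = 1226^1609 mod 6437 = 5217.
x_1 = 5217^2 mod 6437 = 1453.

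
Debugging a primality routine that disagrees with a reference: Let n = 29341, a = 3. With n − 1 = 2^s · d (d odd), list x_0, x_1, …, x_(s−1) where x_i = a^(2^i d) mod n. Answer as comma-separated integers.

n − 1 = 29340 = 2^2 · 7335, so s = 2 and d = 7335.
x_0 = 3^7335 mod 29341 = 22569.
x_1 = 22569^2 mod 29341 = 1.

22569, 1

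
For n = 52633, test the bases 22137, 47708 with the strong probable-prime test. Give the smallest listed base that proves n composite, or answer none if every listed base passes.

n − 1 = 52632 = 2^3 · 6579, so s = 3 and d = 6579.
Base 22137: x_0 = 22137^6579 mod 52633 = 52632. x_0 = 52632 ≡ −1, so 22137 is not a witness.
Base 47708: x_0 = 47708^6579 mod 52633 = 10198. x_0 is neither 1 nor 52632, so continue squaring. x_1 = 10198^2 mod 52633 = 49029. x_2 = 49029^2 mod 52633 = 41098. Reached i = s−1 = 2 without hitting −1: 47708 is a Miller–Rabin witness and 52633 is composite.
The smallest witness among the given bases is 47708.

47708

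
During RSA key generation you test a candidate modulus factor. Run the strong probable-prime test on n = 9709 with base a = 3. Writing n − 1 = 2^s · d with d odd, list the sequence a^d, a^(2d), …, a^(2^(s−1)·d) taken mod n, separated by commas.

8714, 9416

n − 1 = 9708 = 2^2 · 2427, so s = 2 and d = 2427.
x_0 = 3^2427 mod 9709 = 8714.
x_1 = 8714^2 mod 9709 = 9416.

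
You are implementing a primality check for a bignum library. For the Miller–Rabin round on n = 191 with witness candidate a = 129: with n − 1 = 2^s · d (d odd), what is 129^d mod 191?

1

n − 1 = 190 = 2^1 · 95, so s = 1 and d = 95.
By repeated squaring, 129^95 ≡ 1 (mod 191).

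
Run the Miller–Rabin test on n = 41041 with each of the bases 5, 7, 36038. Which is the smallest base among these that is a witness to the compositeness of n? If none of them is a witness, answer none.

5

n − 1 = 41040 = 2^4 · 2565, so s = 4 and d = 2565.
Base 5: x_0 = 5^2565 mod 41041 = 38303. x_0 is neither 1 nor 41040, so continue squaring. x_1 = 38303^2 mod 41041 = 27182. x_2 = 27182^2 mod 41041 = 1. x_2 = 1 but x_1 ≠ ±1, a nontrivial square root of 1 — 5 is a witness and 41041 is composite.
Base 7: x_0 = 7^2565 mod 41041 = 1022. x_0 is neither 1 nor 41040, so continue squaring. x_1 = 1022^2 mod 41041 = 18459. x_2 = 18459^2 mod 41041 = 12299. x_3 = 12299^2 mod 41041 = 29316. Reached i = s−1 = 3 without hitting −1: 7 is a Miller–Rabin witness and 41041 is composite.
Base 36038: x_0 = 36038^2565 mod 41041 = 13980. x_0 is neither 1 nor 41040, so continue squaring. x_1 = 13980^2 mod 41041 = 3158. x_2 = 3158^2 mod 41041 = 1. x_2 = 1 but x_1 ≠ ±1, a nontrivial square root of 1 — 36038 is a witness and 41041 is composite.
The smallest witness among the given bases is 5.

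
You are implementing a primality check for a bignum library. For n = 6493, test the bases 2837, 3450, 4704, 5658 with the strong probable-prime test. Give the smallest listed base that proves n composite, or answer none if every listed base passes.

n − 1 = 6492 = 2^2 · 1623, so s = 2 and d = 1623.
Base 2837: x_0 = 2837^1623 mod 6493 = 6492. x_0 = 6492 ≡ −1, so 2837 is not a witness.
Base 3450: x_0 = 3450^1623 mod 6493 = 4292. x_0 is neither 1 nor 6492, so continue squaring. x_1 = 4292^2 mod 6493 = 623. Reached i = s−1 = 1 without hitting −1: 3450 is a Miller–Rabin witness and 6493 is composite.
Base 4704: x_0 = 4704^1623 mod 6493 = 3862. x_0 is neither 1 nor 6492, so continue squaring. x_1 = 3862^2 mod 6493 = 623. Reached i = s−1 = 1 without hitting −1: 4704 is a Miller–Rabin witness and 6493 is composite.
Base 5658: x_0 = 5658^1623 mod 6493 = 5158. x_0 is neither 1 nor 6492, so continue squaring. x_1 = 5158^2 mod 6493 = 3143. Reached i = s−1 = 1 without hitting −1: 5658 is a Miller–Rabin witness and 6493 is composite.
The smallest witness among the given bases is 3450.

3450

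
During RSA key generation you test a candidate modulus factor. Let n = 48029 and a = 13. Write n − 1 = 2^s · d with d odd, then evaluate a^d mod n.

4518

n − 1 = 48028 = 2^2 · 12007, so s = 2 and d = 12007.
13^12007 mod 48029 = 4518.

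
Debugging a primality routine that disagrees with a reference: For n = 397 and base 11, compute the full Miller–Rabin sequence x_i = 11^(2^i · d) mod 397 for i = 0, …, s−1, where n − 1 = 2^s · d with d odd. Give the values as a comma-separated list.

n − 1 = 396 = 2^2 · 99, so s = 2 and d = 99.
x_0 = 11^99 mod 397 = 1.
x_1 = 1^2 mod 397 = 1.

1, 1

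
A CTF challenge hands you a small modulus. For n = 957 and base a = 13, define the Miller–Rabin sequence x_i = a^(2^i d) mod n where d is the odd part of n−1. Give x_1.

n − 1 = 956 = 2^2 · 239, so s = 2 and d = 239.
x_0 = 13^239 mod 957 = 622.
x_1 = 622^2 mod 957 = 256.

256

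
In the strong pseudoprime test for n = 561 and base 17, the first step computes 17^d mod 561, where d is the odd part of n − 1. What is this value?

n − 1 = 560 = 2^4 · 35, so s = 4 and d = 35.
17^35 mod 561 = 527.

527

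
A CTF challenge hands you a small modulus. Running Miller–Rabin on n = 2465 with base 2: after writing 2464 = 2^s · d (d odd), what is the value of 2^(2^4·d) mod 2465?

n − 1 = 2464 = 2^5 · 77, so s = 5 and d = 77.
x_0 = 2^77 mod 2465 = 1902.
x_1 = 1902^2 mod 2465 = 1449.
x_2 = 1449^2 mod 2465 = 1886.
x_3 = 1886^2 mod 2465 = 1.
x_4 = 1^2 mod 2465 = 1.

1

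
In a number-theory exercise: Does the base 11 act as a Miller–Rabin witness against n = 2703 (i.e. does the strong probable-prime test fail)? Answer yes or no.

n − 1 = 2702 = 2^1 · 1351, so s = 1 and d = 1351.
x_0 = 11^1351 mod 2703 = 1142.
x_0 ∉ {1, 2702} and s = 1, so 11 is a Miller–Rabin witness and 2703 is composite.

yes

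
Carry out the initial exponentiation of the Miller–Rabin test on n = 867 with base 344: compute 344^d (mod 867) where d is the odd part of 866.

n − 1 = 866 = 2^1 · 433, so s = 1 and d = 433.
344^433 mod 867 = 752.

752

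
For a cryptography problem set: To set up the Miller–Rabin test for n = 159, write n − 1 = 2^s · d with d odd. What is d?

79

Halving: 158 → 79; 79 is odd.
So 158 = 2^1 · 79.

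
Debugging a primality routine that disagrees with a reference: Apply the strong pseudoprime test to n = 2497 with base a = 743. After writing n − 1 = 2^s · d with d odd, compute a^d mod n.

n − 1 = 2496 = 2^6 · 39, so s = 6 and d = 39.
743^39 mod 2497 = 2411.

2411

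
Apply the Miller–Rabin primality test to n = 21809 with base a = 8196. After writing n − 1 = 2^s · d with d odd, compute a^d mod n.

n − 1 = 21808 = 2^4 · 1363, so s = 4 and d = 1363.
8196^1363 mod 21809 = 7579.

7579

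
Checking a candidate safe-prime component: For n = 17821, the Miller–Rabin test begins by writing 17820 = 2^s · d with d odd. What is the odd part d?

4455

Halving: 17820 → 8910 → 4455; 4455 is odd.
So 17820 = 2^2 · 4455.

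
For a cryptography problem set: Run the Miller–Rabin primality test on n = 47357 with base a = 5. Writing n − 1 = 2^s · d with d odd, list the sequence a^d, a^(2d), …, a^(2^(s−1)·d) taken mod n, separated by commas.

n − 1 = 47356 = 2^2 · 11839, so s = 2 and d = 11839.
x_0 = 5^11839 mod 47357 = 7370.
x_1 = 7370^2 mod 47357 = 45778.

7370, 45778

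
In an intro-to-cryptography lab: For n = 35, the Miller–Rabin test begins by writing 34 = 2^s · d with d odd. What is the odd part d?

17

Halving: 34 → 17; 17 is odd.
So 34 = 2^1 · 17.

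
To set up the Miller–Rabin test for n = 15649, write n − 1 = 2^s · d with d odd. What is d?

Halving: 15648 → 7824 → 3912 → 1956 → 978 → 489; 489 is odd.
So 15648 = 2^5 · 489.

489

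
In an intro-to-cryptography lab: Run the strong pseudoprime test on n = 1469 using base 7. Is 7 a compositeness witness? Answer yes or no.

yes

n − 1 = 1468 = 2^2 · 367, so s = 2 and d = 367.
x_0 = 7^367 mod 1469 = 682.
x_0 is neither 1 nor 1468, so continue squaring.
x_1 = 682^2 mod 1469 = 920.
Reached i = s−1 = 1 without hitting −1: 7 is a Miller–Rabin witness and 1469 is composite.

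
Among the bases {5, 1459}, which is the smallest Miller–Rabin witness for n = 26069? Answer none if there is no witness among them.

n − 1 = 26068 = 2^2 · 6517, so s = 2 and d = 6517.
Base 5: x_0 = 5^6517 mod 26069 = 15069. x_0 is neither 1 nor 26068, so continue squaring. x_1 = 15069^2 mod 26069 = 13771. Reached i = s−1 = 1 without hitting −1: 5 is a Miller–Rabin witness and 26069 is composite.
Base 1459: x_0 = 1459^6517 mod 26069 = 25762. x_0 is neither 1 nor 26068, so continue squaring. x_1 = 25762^2 mod 26069 = 16042. Reached i = s−1 = 1 without hitting −1: 1459 is a Miller–Rabin witness and 26069 is composite.
The smallest witness among the given bases is 5.

5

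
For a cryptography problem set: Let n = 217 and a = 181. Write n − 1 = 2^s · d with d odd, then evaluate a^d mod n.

216

n − 1 = 216 = 2^3 · 27, so s = 3 and d = 27.
181^27 mod 217 = 216.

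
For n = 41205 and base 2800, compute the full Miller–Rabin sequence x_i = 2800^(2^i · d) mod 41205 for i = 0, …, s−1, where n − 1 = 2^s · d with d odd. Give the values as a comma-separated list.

n − 1 = 41204 = 2^2 · 10301, so s = 2 and d = 10301.
x_0 = 2800^10301 mod 41205 = 19750.
x_1 = 19750^2 mod 41205 = 15970.

19750, 15970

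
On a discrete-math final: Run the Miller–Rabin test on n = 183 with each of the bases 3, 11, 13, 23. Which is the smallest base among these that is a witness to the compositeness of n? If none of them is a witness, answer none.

3

n − 1 = 182 = 2^1 · 91, so s = 1 and d = 91.
Base 3: x_0 = 3^91 mod 183 = 3. x_0 ∉ {1, 182} and s = 1, so 3 is a Miller–Rabin witness and 183 is composite.
Base 11: x_0 = 11^91 mod 183 = 50. x_0 ∉ {1, 182} and s = 1, so 11 is a Miller–Rabin witness and 183 is composite.
Base 13: x_0 = 13^91 mod 183 = 13. x_0 ∉ {1, 182} and s = 1, so 13 is a Miller–Rabin witness and 183 is composite.
Base 23: x_0 = 23^91 mod 183 = 38. x_0 ∉ {1, 182} and s = 1, so 23 is a Miller–Rabin witness and 183 is composite.
The smallest witness among the given bases is 3.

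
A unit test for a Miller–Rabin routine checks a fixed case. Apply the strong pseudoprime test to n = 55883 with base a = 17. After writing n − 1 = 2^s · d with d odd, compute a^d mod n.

46272

n − 1 = 55882 = 2^1 · 27941, so s = 1 and d = 27941.
17^27941 mod 55883 = 46272.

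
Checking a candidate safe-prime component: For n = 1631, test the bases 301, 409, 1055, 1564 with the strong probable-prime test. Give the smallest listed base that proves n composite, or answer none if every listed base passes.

301

n − 1 = 1630 = 2^1 · 815, so s = 1 and d = 815.
Base 301: x_0 = 301^815 mod 1631 = 1050. x_0 ∉ {1, 1630} and s = 1, so 301 is a Miller–Rabin witness and 1631 is composite.
Base 409: x_0 = 409^815 mod 1631 = 1356. x_0 ∉ {1, 1630} and s = 1, so 409 is a Miller–Rabin witness and 1631 is composite.
Base 1055: x_0 = 1055^815 mod 1631 = 129. x_0 ∉ {1, 1630} and s = 1, so 1055 is a Miller–Rabin witness and 1631 is composite.
Base 1564: x_0 = 1564^815 mod 1631 = 1125. x_0 ∉ {1, 1630} and s = 1, so 1564 is a Miller–Rabin witness and 1631 is composite.
The smallest witness among the given bases is 301.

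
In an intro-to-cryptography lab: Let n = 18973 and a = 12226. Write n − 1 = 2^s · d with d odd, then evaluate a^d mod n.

n − 1 = 18972 = 2^2 · 4743, so s = 2 and d = 4743.
12226^4743 mod 18973 = 308.

308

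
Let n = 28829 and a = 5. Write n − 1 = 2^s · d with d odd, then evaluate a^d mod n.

5344

n − 1 = 28828 = 2^2 · 7207, so s = 2 and d = 7207.
5^7207 mod 28829 = 5344.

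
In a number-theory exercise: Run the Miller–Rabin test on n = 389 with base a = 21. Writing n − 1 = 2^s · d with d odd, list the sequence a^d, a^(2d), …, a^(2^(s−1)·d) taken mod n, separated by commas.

n − 1 = 388 = 2^2 · 97, so s = 2 and d = 97.
x_0 = 21^97 mod 389 = 274.
x_1 = 274^2 mod 389 = 388.

274, 388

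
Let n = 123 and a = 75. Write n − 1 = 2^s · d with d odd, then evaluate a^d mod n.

48

n − 1 = 122 = 2^1 · 61, so s = 1 and d = 61.
75^61 mod 123 = 48.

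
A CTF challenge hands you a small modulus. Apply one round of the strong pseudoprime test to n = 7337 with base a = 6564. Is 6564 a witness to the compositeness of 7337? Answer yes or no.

yes

n − 1 = 7336 = 2^3 · 917, so s = 3 and d = 917.
By repeated squaring, 6564^917 ≡ 5986 (mod 7337).
x_0 = 6564^917 mod 7337 = 5986.
x_0 is neither 1 nor 7336, so continue squaring.
x_1 = 5986^2 mod 7337 = 5625.
x_2 = 5625^2 mod 7337 = 3481.
Reached i = s−1 = 2 without hitting −1: 6564 is a Miller–Rabin witness and 7337 is composite.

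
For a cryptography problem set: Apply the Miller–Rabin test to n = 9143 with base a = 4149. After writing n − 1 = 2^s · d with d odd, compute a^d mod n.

n − 1 = 9142 = 2^1 · 4571, so s = 1 and d = 4571.
4149^4571 mod 9143 = 156.

156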